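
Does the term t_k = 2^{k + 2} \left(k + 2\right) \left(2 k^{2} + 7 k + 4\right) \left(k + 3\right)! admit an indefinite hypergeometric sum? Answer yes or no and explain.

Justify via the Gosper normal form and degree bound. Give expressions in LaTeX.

Yes. s_k = 2^{k + 2} k^{2} \left(k + 3\right)!.

t_(k+1)/t_k = 2*(k + 3)*(k + 4)*(7*k + 2*(k + 1)**2 + 11)/((k + 2)*(2*k**2 + 7*k + 4)).
So A=2*k + 8 and B=1, with C=k**3 + 11*k**2/2 + 9*k + 4.
Key eq: (2*k + 8)·f(k+1) = (1)·f(k) + (k**3 + 11*k**2/2 + 9*k + 4).
d = 2 from the (1,0,3) case.
Solve for f: f(k) = k**2/2 (degree 2 ≤ 2).
Then R = B(k−1)f/C = k**2/((k + 2)*(2*k**2 + 7*k + 4)), so s_k = R(k)·t_k = 2**(k + 2)*k**2*factorial(k + 3).
Verify: 2**(k + 2)*(k + 2)*(2*k**2 + 7*k + 4)*factorial(k + 3) matches t_k.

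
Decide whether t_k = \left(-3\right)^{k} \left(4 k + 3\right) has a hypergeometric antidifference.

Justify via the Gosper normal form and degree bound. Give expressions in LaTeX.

Yes. s_k = - \left(-3\right)^{k} k.

r(k) = 3*(-4*k - 7)/(4*k + 3) after simplifying.
Take A(k)=-3, B(k)=1, C(k)=k + 3/4.
Solve (-3)·f(k+1) − (1)·f(k) = k + 3/4.
Bound: deg f ≤ 1.
A polynomial solution: f(k) = -k/4.
Then R = B(k−1)f/C = -k/(4*k + 3), so s_k = R(k)·t_k = -(-3)**k*k.
Δs = (-3)**k*(4*k + 3), as required.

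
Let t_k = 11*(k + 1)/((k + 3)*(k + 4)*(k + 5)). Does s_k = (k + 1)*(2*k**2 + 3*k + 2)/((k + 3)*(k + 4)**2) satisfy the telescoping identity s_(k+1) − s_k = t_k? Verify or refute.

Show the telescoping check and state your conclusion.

s_(k+1) = (k + 2)*(3*k + 2*(k + 1)**2 + 5)/((k + 4)*(k + 5)**2)
s_(k+1) − s_k = (17*k**3 + 116*k**2 + 205*k + 118)/(k**5 + 21*k**4 + 175*k**3 + 723*k**2 + 1480*k + 1200)
(s_(k+1) − s_k) − t_k = 6*(k**3 + k**2 - 19*k - 17)/(k**5 + 21*k**4 + 175*k**3 + 723*k**2 + 1480*k + 1200)

Invalid: residual 6*(k**3 + k**2 - 19*k - 17)/(k**5 + 21*k**4 + 175*k**3 + 723*k**2 + 1480*k + 1200) ≠ 0.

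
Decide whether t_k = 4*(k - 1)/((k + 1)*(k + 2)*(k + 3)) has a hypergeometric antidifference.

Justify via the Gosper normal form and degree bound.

Compute t_(k+1)/t_k: get k*(k + 1)/((k - 1)*(k + 4)).
Gosper form: A/B · C(k+1)/C(k) with A=k + 1, B=k + 4, C=k - 1.
Key eq: (k + 1)·f(k+1) = (k + 3)·f(k) + (k - 1).
d = 2 from the (1,1,1) case.
Solving with deg f ≤ 2: f(k) = -k.
Get s_k = R·t_k = -4*k/((k + 1)*(k + 2)) with R(k) = B(k−1)f(k)/C(k) = -k*(k + 3)/(k - 1).
Check: Δs_k = 4*(k - 1)/(k**3 + 6*k**2 + 11*k + 6). ✓

Yes. s_k = -4*k/((k + 1)*(k + 2)).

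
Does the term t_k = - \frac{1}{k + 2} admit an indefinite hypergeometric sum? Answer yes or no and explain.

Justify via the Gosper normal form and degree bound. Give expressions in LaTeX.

No — the linear system for f has no solution.

r(k) = (k + 2)/(k + 3) after simplifying.
Gosper form: A/B · C(k+1)/C(k) with A=k + 2, B=k + 3, C=1.
Key eq: (k + 2)·f(k+1) = (k + 2)·f(k) + (1).
From deg A=1, deg B=1, deg C=0: d=0.
f = c0 ⇒ A·f(k+1) − B(k−1)·f(k) − C = -1. The system {-1 = 0} is inconsistent; no antidifference.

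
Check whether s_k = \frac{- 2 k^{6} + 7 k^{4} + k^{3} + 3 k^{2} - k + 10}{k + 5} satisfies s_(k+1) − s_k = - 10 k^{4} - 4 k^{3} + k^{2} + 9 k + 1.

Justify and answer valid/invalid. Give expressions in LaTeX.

s_(k+1) = (-k - 2*(k + 1)**6 + 7*(k + 1)**4 + (k + 1)**3 + 3*(k + 1)**2 + 9)/(k + 6)
s_(k+1) − s_k = (-10*k**6 - 90*k**5 - 169*k**4 - 46*k**3 + 97*k**2 + 134*k + 30)/(k**2 + 11*k + 30)
(s_(k+1) − s_k) − t_k = 3*k*(8*k**4 + 58*k**3 + 18*k**2 - 11*k - 49)/(k**2 + 11*k + 30)

Invalid: residual \frac{3 k \left(8 k^{4} + 58 k^{3} + 18 k^{2} - 11 k - 49\right)}{k^{2} + 11 k + 30} ≠ 0.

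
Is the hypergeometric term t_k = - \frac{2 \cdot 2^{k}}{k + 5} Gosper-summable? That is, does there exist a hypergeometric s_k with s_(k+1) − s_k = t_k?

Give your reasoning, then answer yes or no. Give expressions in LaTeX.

No — t_k has no hypergeometric antidifference.

Step 1: r(k) = 2*(k + 5)/(k + 6).
So A=2*k + 10 and B=k + 6, with C=1.
Key eq: (2*k + 10)·f(k+1) = (k + 5)·f(k) + (1).
d = -1 from the (1,1,0) case.
deg f ≤ -1 is impossible — no certificate.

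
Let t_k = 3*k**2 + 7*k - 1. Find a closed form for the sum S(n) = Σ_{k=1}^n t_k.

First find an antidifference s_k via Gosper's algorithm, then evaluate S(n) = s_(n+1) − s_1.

The ratio is (3*k**2 + 13*k + 9)/(3*k**2 + 7*k - 1).
Normal form (A,B,C) = (1, 1, k**2 + 7*k/3 - 1/3).
f must satisfy (1)·f(k+1) − (1)·f(k) = k**2 + 7*k/3 - 1/3.
Bound: deg f ≤ 3.
Solve for f: f(k) = k*(k**2 + 2*k - 4)/3 (degree 3 ≤ 3).
So s_k = (B(k−1)f/C)·t_k = (k*(k**2 + 2*k - 4)/(3*k**2 + 7*k - 1))·t_k = k*(k**2 + 2*k - 4).
Check: Δs_k = 3*k**2 + 7*k - 1. ✓
Telescope: S(n) = s_(n+1) − s_(1) = n**3 + 5*n**2 + 3*n - 1 − (-1) = n*(n**2 + 5*n + 3).

S(n) = n*(n**2 + 5*n + 3)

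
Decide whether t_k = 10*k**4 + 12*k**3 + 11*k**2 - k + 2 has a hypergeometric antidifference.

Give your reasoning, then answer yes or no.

Yes. s_k = k*(2*k**4 - 2*k**3 + k**2 - 3*k + 4).

Compute t_(k+1)/t_k: get (10*k**4 + 52*k**3 + 107*k**2 + 97*k + 34)/(10*k**4 + 12*k**3 + 11*k**2 - k + 2).
Gosper form: A/B · C(k+1)/C(k) with A=1, B=1, C=k**4 + 6*k**3/5 + 11*k**2/10 - k/10 + 1/5.
Key eq: (1)·f(k+1) = (1)·f(k) + (k**4 + 6*k**3/5 + 11*k**2/10 - k/10 + 1/5).
From deg A=0, deg B=0, deg C=4: d=5.
Solving with deg f ≤ 5: f(k) = k*(2*k**4 - 2*k**3 + k**2 - 3*k + 4)/10.
So s_k = (B(k−1)f/C)·t_k = (k*(2*k**4 - 2*k**3 + k**2 - 3*k + 4)/(10*k**4 + 12*k**3 + 11*k**2 - k + 2))·t_k = k*(2*k**4 - 2*k**3 + k**2 - 3*k + 4).
Verify: 10*k**4 + 12*k**3 + 11*k**2 - k + 2 matches t_k.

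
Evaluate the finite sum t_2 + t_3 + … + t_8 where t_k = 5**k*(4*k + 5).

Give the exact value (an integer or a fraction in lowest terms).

r(k) = 5*(4*k + 9)/(4*k + 5) after simplifying.
Factor: A=5; B=1; C=k + 5/4.
Solve (5)·f(k+1) − (1)·f(k) = k + 5/4.
Bound: deg f ≤ 1.
Match coefficients ⇒ f(k) = k/4.
Then R = B(k−1)f/C = k/(4*k + 5), so s_k = R(k)·t_k = 5**k*k.
Δs = 5**k*(4*k + 5), as required.
Sum = s_(9) − s_(2); s_(9) = 17578125, s_(2) = 50 ⇒ 17578075.

Σ = 17578075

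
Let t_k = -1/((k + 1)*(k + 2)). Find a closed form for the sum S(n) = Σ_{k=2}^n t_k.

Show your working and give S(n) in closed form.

S(n) = (1 - n)/(3*(n + 2))

r(k) = (k + 1)/(k + 3) after simplifying.
Normal form (A,B,C) = (k + 1, k + 3, 1).
Solve (k + 1)·f(k+1) − (k + 2)·f(k) = 1.
Degrees (1,1,0) ⇒ d ≤ 1.
Solving with deg f ≤ 1: f(k) = k.
So s_k = (B(k−1)f/C)·t_k = (k*(k + 2))·t_k = -k/(k + 1).
Verify: -1/(k**2 + 3*k + 2) matches t_k.
Σ_(k=2)^n t_k = s_(n+1) − s_(2) = ((-n - 1)/(n + 2)) − (-2/3), i.e. (1 - n)/(3*(n + 2)).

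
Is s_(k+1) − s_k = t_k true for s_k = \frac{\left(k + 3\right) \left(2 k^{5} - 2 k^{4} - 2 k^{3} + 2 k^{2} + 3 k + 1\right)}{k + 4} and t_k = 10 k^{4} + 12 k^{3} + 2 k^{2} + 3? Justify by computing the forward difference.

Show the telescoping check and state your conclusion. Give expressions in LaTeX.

s_(k+1) = (2*k**6 + 16*k**5 + 42*k**4 + 44*k**3 + 19*k**2 + 16*k + 16)/(k + 5)
s_(k+1) − s_k = (10*k**6 + 94*k**5 + 256*k**4 + 206*k**3 + 37*k**2 + 27*k + 49)/(k**2 + 9*k + 20)
(s_(k+1) − s_k) − t_k = (-8*k**5 - 54*k**4 - 52*k**3 - 6*k**2 - 11)/(k**2 + 9*k + 20)

Invalid: residual \frac{- 8 k^{5} - 54 k^{4} - 52 k^{3} - 6 k^{2} - 11}{k^{2} + 9 k + 20} ≠ 0.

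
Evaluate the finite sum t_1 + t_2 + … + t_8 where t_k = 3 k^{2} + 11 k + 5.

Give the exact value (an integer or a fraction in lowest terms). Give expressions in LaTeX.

Ratio r(k) = (3*k**2 + 17*k + 19)/(3*k**2 + 11*k + 5).
Factor: A=1; B=1; C=k**2 + 11*k/3 + 5/3.
Key eq: (1)·f(k+1) = (1)·f(k) + (k**2 + 11*k/3 + 5/3).
Degrees (0,0,2) ⇒ d ≤ 3.
Match coefficients ⇒ f(k) = k**2*(k + 4)/3.
Certificate R = B(k−1)f/C = k**2*(k + 4)/(3*k**2 + 11*k + 5) gives s_k = k**2*(k + 4).
s_(k+1) − s_k = 3*k**2 + 11*k + 5 = t_k.
Sum = s_(9) − s_(1); s_(9) = 1053, s_(1) = 5 ⇒ 1048.

Σ = 1048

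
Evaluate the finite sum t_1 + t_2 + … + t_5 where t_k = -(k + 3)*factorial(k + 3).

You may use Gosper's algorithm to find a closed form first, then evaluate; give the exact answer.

The ratio is (k + 4)**2/(k + 3).
Factor: A=k + 4; B=1; C=k + 3.
Need (k + 4)·f(k+1) − (1)·f(k) = k + 3.
Bound: deg f ≤ 0.
Solving with deg f ≤ 0: f(k) = 1.
So s_k = (B(k−1)f/C)·t_k = (1/(k + 3))·t_k = -factorial(k + 3).
Δs = -(k + 3)*factorial(k + 3), as required.
Evaluate s at k=6 and k=1: -362880 and -24; difference -362856.

Σ = -362856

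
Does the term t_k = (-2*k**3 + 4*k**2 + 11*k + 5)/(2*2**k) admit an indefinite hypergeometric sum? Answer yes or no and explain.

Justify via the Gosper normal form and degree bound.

The ratio is (k**3 + k**2 - 13*k/2 - 9)/(2*k**3 - 4*k**2 - 11*k - 5).
Gosper form: A/B · C(k+1)/C(k) with A=1/2, B=1, C=k**3 - 2*k**2 - 11*k/2 - 5/2.
Solve (1/2)·f(k+1) − (1)·f(k) = k**3 - 2*k**2 - 11*k/2 - 5/2.
Degrees (0,0,3) ⇒ d ≤ 3.
Match coefficients ⇒ f(k) = -2*k**3 - 2*k**2 + k + 2.
R(k) = B(k−1)·f(k)/C(k) = -2*(2*k**3 + 2*k**2 - k - 2)/((k + 1)*(2*k**2 - 6*k - 5)); s_k = R·t_k = (2*k**3 + 2*k**2 - k - 2)/2**k.
Δs = (-2*k**3 + 4*k**2 + 11*k + 5)/(2*2**k), as required.

Yes. s_k = (2*k**3 + 2*k**2 - k - 2)/2**k.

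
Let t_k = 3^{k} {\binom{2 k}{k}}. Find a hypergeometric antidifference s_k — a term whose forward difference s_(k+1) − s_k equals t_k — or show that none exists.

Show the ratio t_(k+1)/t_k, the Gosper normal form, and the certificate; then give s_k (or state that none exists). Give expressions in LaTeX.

none (Gosper's algorithm certifies no s_k)

r(k) = 6*(2*k + 1)/(k + 1) after simplifying.
A = 12*k + 6, B = k + 1, C = 1.
Key eq: (12*k + 6)·f(k+1) = (k)·f(k) + (1).
Bound: deg f ≤ -1.
deg f ≤ -1 is impossible — no certificate.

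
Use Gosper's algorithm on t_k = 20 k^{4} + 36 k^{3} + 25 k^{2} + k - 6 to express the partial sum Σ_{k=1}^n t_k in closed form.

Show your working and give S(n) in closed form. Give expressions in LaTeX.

The ratio is (20*k**4 + 116*k**3 + 253*k**2 + 239*k + 76)/(20*k**4 + 36*k**3 + 25*k**2 + k - 6).
Take A(k)=1, B(k)=1, C(k)=k**4 + 9*k**3/5 + 5*k**2/4 + k/20 - 3/10.
f must satisfy (1)·f(k+1) − (1)·f(k) = k**4 + 9*k**3/5 + 5*k**2/4 + k/20 - 3/10.
d = 5 from the (0,0,4) case.
Solve for f: f(k) = k*(4*k**4 - k**3 - 3*k**2 - 3*k - 3)/20 (degree 5 ≤ 5).
Certificate R = B(k−1)f/C = k*(4*k**4 - k**3 - 3*k**2 - 3*k - 3)/(20*k**4 + 36*k**3 + 25*k**2 + k - 6) gives s_k = k*(4*k**4 - k**3 - 3*k**2 - 3*k - 3).
Δs = 20*k**4 + 36*k**3 + 25*k**2 + k - 6, as required.
s_(n+1) = 4*n**5 + 19*n**4 + 33*n**3 + 22*n**2 - 2*n - 6 and s_(1) = -6, so S(n) = n*(4*n**4 + 19*n**3 + 33*n**2 + 22*n - 2).

S(n) = n \left(4 n^{4} + 19 n^{3} + 33 n^{2} + 22 n - 2\right)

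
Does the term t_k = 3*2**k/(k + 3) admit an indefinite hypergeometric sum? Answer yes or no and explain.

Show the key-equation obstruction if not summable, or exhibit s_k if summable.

Step 1: r(k) = 2*(k + 3)/(k + 4).
Normal form (A,B,C) = (2*k + 6, k + 4, 1).
Set up (2*k + 6)·f(k+1) − (k + 3)·f(k) − (1) = 0.
deg f ≤ -1 (via 1,1,0).
Negative degree bound (-1): no f exists, t_k not Gosper-summable.

No — key equation has no polynomial f.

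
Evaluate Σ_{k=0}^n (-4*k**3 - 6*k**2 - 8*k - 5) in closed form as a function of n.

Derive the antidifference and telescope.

Step 1: r(k) = (4*k**3 + 18*k**2 + 32*k + 23)/(4*k**3 + 6*k**2 + 8*k + 5).
So A=1 and B=1, with C=k**3 + 3*k**2/2 + 2*k + 5/4.
Set up (1)·f(k+1) − (1)·f(k) − (k**3 + 3*k**2/2 + 2*k + 5/4) = 0.
Bound: deg f ≤ 4.
Match coefficients ⇒ f(k) = k*(k**3 + 2*k + 2)/4.
Then R = B(k−1)f/C = k*(k**3 + 2*k + 2)/(4*k**3 + 6*k**2 + 8*k + 5), so s_k = R(k)·t_k = k*(-k**3 - 2*k - 2).
s_(k+1) − s_k = -4*k**3 - 6*k**2 - 8*k - 5 = t_k.
Telescope: S(n) = s_(n+1) − s_(0) = -n**4 - 4*n**3 - 8*n**2 - 10*n - 5 − (0) = -n**4 - 4*n**3 - 8*n**2 - 10*n - 5.

S(n) = -n**4 - 4*n**3 - 8*n**2 - 10*n - 5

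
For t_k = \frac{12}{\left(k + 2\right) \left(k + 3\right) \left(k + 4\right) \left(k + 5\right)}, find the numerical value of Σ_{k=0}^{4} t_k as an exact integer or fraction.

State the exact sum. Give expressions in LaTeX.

Σ = 10/63

Step 1: r(k) = (k + 2)/(k + 6).
A = k + 2, B = k + 6, C = 1.
Need (k + 2)·f(k+1) − (k + 5)·f(k) = 1.
deg f ≤ 3 (via 1,1,0).
Coefficient equations give f(k) = k*(k**2 + 9*k + 26)/72.
So s_k = (B(k−1)f/C)·t_k = (k*(k + 5)*(k**2 + 9*k + 26)/72)·t_k = k*(k**2 + 9*k + 26)/(6*(k + 2)*(k + 3)*(k + 4)).
Verify: 12/(k**4 + 14*k**3 + 71*k**2 + 154*k + 120) matches t_k.
Σ_(k=0)^(4) t_k = s_(5) − s_(0) = 10/63 − (0) = 10/63.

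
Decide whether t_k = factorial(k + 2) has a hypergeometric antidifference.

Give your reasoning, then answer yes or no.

Ratio r(k) = k + 3.
So A=k + 3 and B=1, with C=1.
f must satisfy (k + 3)·f(k+1) − (1)·f(k) = 1.
From deg A=1, deg B=0, deg C=0: d=-1.
deg f ≤ -1 is impossible — no certificate.

No; the degree bound rules out any f.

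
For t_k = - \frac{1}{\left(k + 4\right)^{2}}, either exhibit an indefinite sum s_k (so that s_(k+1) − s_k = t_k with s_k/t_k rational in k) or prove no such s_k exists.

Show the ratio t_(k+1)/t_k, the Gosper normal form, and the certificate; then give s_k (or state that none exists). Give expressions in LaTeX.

none (Gosper's algorithm certifies no s_k)

Compute t_(k+1)/t_k: get (k + 4)**2/(k + 5)**2.
Factor: A=k**2 + 8*k + 16; B=k**2 + 10*k + 25; C=1.
Set up (k**2 + 8*k + 16)·f(k+1) − (k**2 + 8*k + 16)·f(k) − (1) = 0.
Degrees (2,2,0) ⇒ d ≤ 0.
Put f(k) = c0: A·f(k+1) − B(k−1)·f(k) − C = -1; need -1 = 0 — inconsistent ⇒ no f, not summable.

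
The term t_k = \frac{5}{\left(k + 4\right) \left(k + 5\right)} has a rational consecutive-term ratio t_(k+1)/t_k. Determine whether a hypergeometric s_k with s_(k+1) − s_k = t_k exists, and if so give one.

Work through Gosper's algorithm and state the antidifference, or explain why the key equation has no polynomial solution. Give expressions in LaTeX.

Ratio r(k) = (k + 4)/(k + 6).
Gosper form: A/B · C(k+1)/C(k) with A=k + 4, B=k + 6, C=1.
Key eq: (k + 4)·f(k+1) = (k + 5)·f(k) + (1).
deg f ≤ 1 (via 1,1,0).
Solve for f: f(k) = k/4 (degree 1 ≤ 1).
Get s_k = R·t_k = 5*k/(4*(k + 4)) with R(k) = B(k−1)f(k)/C(k) = k*(k + 5)/4.
s_(k+1) − s_k = 5/(k**2 + 9*k + 20) = t_k.

s_k = \frac{5 k}{4 \left(k + 4\right)}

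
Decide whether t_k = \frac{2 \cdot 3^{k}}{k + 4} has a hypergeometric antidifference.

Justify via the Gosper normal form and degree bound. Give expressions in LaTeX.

No; the degree bound rules out any f.

Step 1: r(k) = 3*(k + 4)/(k + 5).
A = 3*k + 12, B = k + 5, C = 1.
f must satisfy (3*k + 12)·f(k+1) − (k + 4)·f(k) = 1.
d = -1 from the (1,1,0) case.
d = -1 < 0 ⇒ no nonzero polynomial f; not summable.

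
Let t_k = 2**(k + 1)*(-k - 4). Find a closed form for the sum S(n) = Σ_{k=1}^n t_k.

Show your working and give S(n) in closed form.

S(n) = -4*2**n*n - 12*2**n + 12

r(k) = 2*(k + 5)/(k + 4) after simplifying.
Take A(k)=2, B(k)=1, C(k)=k + 4.
Need (2)·f(k+1) − (1)·f(k) = k + 4.
Bound: deg f ≤ 1.
Match coefficients ⇒ f(k) = k + 2.
So s_k = (B(k−1)f/C)·t_k = ((k + 2)/(k + 4))·t_k = 2**(k + 1)*(-k - 2).
Verify: 2**(k + 1)*(-k - 4) matches t_k.
Evaluate: s_(n+1) = 2**(n + 2)*(-n - 3); subtract s_(1) = -12 ⇒ S(n) = -4*2**n*n - 12*2**n + 12.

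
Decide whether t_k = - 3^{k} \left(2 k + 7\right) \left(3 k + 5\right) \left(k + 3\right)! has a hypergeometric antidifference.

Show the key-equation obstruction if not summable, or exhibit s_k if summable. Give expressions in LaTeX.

Yes. s_k = - 3^{k} \left(2 k + 1\right) \left(k + 3\right)!.

Compute t_(k+1)/t_k: get 3*(k + 4)*(2*k + 9)*(3*k + 8)/((2*k + 7)*(3*k + 5)).
So A=3*k + 12 and B=1, with C=k**2 + 31*k/6 + 35/6.
Solve (3*k + 12)·f(k+1) − (1)·f(k) = k**2 + 31*k/6 + 35/6.
Degrees (1,0,2) ⇒ d ≤ 1.
Coefficient equations give f(k) = (2*k + 1)/6.
Then R = B(k−1)f/C = (2*k + 1)/((2*k + 7)*(3*k + 5)), so s_k = R(k)·t_k = -3**k*(2*k + 1)*factorial(k + 3).
Verify: -3**k*(2*k + 7)*(3*k + 5)*factorial(k + 3) matches t_k.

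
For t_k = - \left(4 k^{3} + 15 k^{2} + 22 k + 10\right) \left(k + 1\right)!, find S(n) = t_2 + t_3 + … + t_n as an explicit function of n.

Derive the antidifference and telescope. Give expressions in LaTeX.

Step 1: r(k) = (4*k**4 + 35*k**3 + 118*k**2 + 179*k + 102)/(4*k**3 + 15*k**2 + 22*k + 10).
So A=k + 2 and B=1, with C=k**3 + 15*k**2/4 + 11*k/2 + 5/2.
Solve (k + 2)·f(k+1) − (1)·f(k) = k**3 + 15*k**2/4 + 11*k/2 + 5/2.
d = 2 from the (1,0,3) case.
Match coefficients ⇒ f(k) = (4*k**2 + 3*k - 4)/4.
Then R = B(k−1)f/C = (4*k**2 + 3*k - 4)/(4*k**3 + 15*k**2 + 22*k + 10), so s_k = R(k)·t_k = -(4*k**2 + 3*k - 4)*factorial(k + 1).
s_(k+1) − s_k = -(4*k**3 + 15*k**2 + 22*k + 10)*factorial(k + 1) = t_k.
Telescope: S(n) = s_(n+1) − s_(2) = -(4*n**2 + 11*n + 3)*factorial(n + 2) − (-108) = -4*n**4*factorial(n) - 23*n**3*factorial(n) - 44*n**2*factorial(n) - 31*n*factorial(n) - 6*factorial(n) + 108.

S(n) = - 4 n^{4} n! - 23 n^{3} n! - 44 n^{2} n! - 31 n n! - 6 n! + 108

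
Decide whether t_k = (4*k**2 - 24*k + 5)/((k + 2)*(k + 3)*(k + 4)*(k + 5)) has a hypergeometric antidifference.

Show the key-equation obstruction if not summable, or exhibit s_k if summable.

Yes. s_k = k*(k**2 - 23*k + 42)/(8*(k + 2)*(k + 3)*(k + 4)).

Step 1: r(k) = (4*k**3 - 8*k**2 - 47*k - 30)/(4*k**3 - 139*k + 30).
So A=k + 2 and B=k + 6, with C=k**2 - 6*k + 5/4.
f must satisfy (k + 2)·f(k+1) − (k + 5)·f(k) = k**2 - 6*k + 5/4.
From deg A=1, deg B=1, deg C=2: d=3.
Match coefficients ⇒ f(k) = k*(k - 21)*(k - 2)/32.
R(k) = B(k−1)·f(k)/C(k) = k*(k - 21)*(k - 2)*(k + 5)/(8*(4*k**2 - 24*k + 5)); s_k = R·t_k = k*(k**2 - 23*k + 42)/(8*(k + 2)*(k + 3)*(k + 4)).
Check: Δs_k = (4*k**2 - 24*k + 5)/(k**4 + 14*k**3 + 71*k**2 + 154*k + 120). ✓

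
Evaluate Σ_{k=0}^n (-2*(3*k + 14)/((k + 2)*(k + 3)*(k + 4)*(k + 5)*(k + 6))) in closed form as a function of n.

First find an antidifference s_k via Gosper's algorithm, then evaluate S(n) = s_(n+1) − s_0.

Compute t_(k+1)/t_k: get (k + 2)*(3*k + 17)/((k + 7)*(3*k + 14)).
Normal form (A,B,C) = (k + 2, k + 7, k + 14/3).
f must satisfy (k + 2)·f(k+1) − (k + 6)·f(k) = k + 14/3.
Bound: deg f ≤ 4.
Coefficient equations give f(k) = k*(k + 4)*(k**2 + 10*k + 31)/90.
So s_k = (B(k−1)f/C)·t_k = (k*(k + 4)*(k + 6)*(k**2 + 10*k + 31)/(30*(3*k + 14)))·t_k = k*(-k**2 - 10*k - 31)/(15*(k**3 + 10*k**2 + 31*k + 30)).
Verify: 2*(-3*k - 14)/(k**5 + 20*k**4 + 155*k**3 + 580*k**2 + 1044*k + 720) matches t_k.
Evaluate: s_(n+1) = (-n**3 - 13*n**2 - 54*n - 42)/(15*(n**3 + 13*n**2 + 54*n + 72)); subtract s_(0) = 0 ⇒ S(n) = (-n**3 - 13*n**2 - 54*n - 42)/(15*(n**3 + 13*n**2 + 54*n + 72)).

S(n) = (-n**3 - 13*n**2 - 54*n - 42)/(15*(n**3 + 13*n**2 + 54*n + 72))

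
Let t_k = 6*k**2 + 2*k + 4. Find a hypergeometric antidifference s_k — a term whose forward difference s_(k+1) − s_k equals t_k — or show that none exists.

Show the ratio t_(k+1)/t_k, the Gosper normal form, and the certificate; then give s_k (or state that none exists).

Step 1: r(k) = (k + 3*(k + 1)**2 + 3)/(3*k**2 + k + 2).
Take A(k)=1, B(k)=1, C(k)=k**2 + k/3 + 2/3.
Need (1)·f(k+1) − (1)·f(k) = k**2 + k/3 + 2/3.
Degrees (0,0,2) ⇒ d ≤ 3.
Solving with deg f ≤ 3: f(k) = k*(k**2 - k + 2)/3.
Then R = B(k−1)f/C = k*(k**2 - k + 2)/(3*k**2 + k + 2), so s_k = R(k)·t_k = 2*k*(k**2 - k + 2).
Δs = 6*k**2 + 2*k + 4, as required.

s_k = 2*k*(k**2 - k + 2)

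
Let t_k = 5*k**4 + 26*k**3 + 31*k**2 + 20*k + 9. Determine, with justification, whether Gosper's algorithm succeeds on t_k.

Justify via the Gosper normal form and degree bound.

Compute t_(k+1)/t_k: get (5*k**4 + 46*k**3 + 139*k**2 + 180*k + 91)/(5*k**4 + 26*k**3 + 31*k**2 + 20*k + 9).
Gosper form: A/B · C(k+1)/C(k) with A=1, B=1, C=k**4 + 26*k**3/5 + 31*k**2/5 + 4*k + 9/5.
Need (1)·f(k+1) − (1)·f(k) = k**4 + 26*k**3/5 + 31*k**2/5 + 4*k + 9/5.
From deg A=0, deg B=0, deg C=4: d=5.
A polynomial solution: f(k) = k*(k**4 + 4*k**3 - k**2 + k + 4)/5.
So s_k = (B(k−1)f/C)·t_k = (k*(k**4 + 4*k**3 - k**2 + k + 4)/(5*k**4 + 26*k**3 + 31*k**2 + 20*k + 9))·t_k = k*(k**4 + 4*k**3 - k**2 + k + 4).
Δs = 5*k**4 + 26*k**3 + 31*k**2 + 20*k + 9, as required.

Yes. s_k = k*(k**4 + 4*k**3 - k**2 + k + 4).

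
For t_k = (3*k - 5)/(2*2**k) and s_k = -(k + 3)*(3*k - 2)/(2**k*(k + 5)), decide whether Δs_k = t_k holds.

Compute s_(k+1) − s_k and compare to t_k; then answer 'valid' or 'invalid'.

s_(k+1) = -(k + 4)*(3*k + 1)/(2*2**k*(k + 6))
s_(k+1) − s_k = (3*k**3 + 22*k**2 + 3*k - 92)/(2*2**k*(k**2 + 11*k + 30))
(s_(k+1) − s_k) − t_k = (-3*k**2 - 16*k + 29)/(2**k*(k**2 + 11*k + 30))

Invalid: residual (-3*k**2 - 16*k + 29)/(2**k*(k**2 + 11*k + 30)) ≠ 0.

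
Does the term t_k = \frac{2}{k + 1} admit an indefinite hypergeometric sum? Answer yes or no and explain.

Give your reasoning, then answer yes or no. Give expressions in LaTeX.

No. Not Gosper-summable.

Ratio r(k) = (k + 1)/(k + 2).
Gosper form: A/B · C(k+1)/C(k) with A=k + 1, B=k + 2, C=1.
Key eq: (k + 1)·f(k+1) = (k + 1)·f(k) + (1).
From deg A=1, deg B=1, deg C=0: d=0.
Generic f = c0 gives residual -1; -1 = 0 cannot hold, so t_k is not Gosper-summable.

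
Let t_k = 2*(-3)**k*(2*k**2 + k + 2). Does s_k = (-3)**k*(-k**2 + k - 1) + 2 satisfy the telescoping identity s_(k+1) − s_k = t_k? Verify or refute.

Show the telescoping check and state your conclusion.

s_(k+1) = (-3)**(k + 1)*(k - (k + 1)**2) + 2
s_(k+1) − s_k = 2*(-3)**k*(2*k**2 + k + 2)
(s_(k+1) − s_k) − t_k = 0

valid; difference matches t_k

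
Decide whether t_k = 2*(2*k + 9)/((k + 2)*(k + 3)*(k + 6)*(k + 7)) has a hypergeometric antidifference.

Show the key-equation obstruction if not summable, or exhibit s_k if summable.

Step 1: r(k) = (k + 2)*(k + 6)*(2*k + 11)/((k + 4)*(k + 8)*(2*k + 9)).
Gosper form: A/B · C(k+1)/C(k) with A=k + 2, B=k + 8, C=k**3 + 27*k**2/2 + 121*k/2 + 90.
f must satisfy (k + 2)·f(k+1) − (k + 7)·f(k) = k**3 + 27*k**2/2 + 121*k/2 + 90.
deg f ≤ 5 (via 1,1,3).
A polynomial solution: f(k) = k*(k + 3)*(k + 4)*(k + 5)*(k + 8)/24.
Then R = B(k−1)f/C = k*(k + 3)*(k + 7)*(k + 8)/(12*(2*k + 9)), so s_k = R(k)·t_k = k*(k + 8)/(6*(k**2 + 8*k + 12)).
Verify: 2*(2*k + 9)/(k**4 + 18*k**3 + 113*k**2 + 288*k + 252) matches t_k.

Yes. s_k = k*(k + 8)/(6*(k**2 + 8*k + 12)).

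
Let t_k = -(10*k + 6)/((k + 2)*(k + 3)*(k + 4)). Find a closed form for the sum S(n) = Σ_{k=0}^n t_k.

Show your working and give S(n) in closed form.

S(n) = (-13*n**2 - 31*n - 18)/(6*(n**2 + 7*n + 12))

r(k) = (k + 2)*(5*k + 8)/((k + 5)*(5*k + 3)) after simplifying.
Factor: A=k + 2; B=k + 5; C=k + 3/5.
Solve (k + 2)·f(k+1) − (k + 4)·f(k) = k + 3/5.
d = 2 from the (1,1,1) case.
Solve for f: f(k) = k*(13*k + 5)/60 (degree 2 ≤ 2).
So s_k = (B(k−1)f/C)·t_k = (k*(k + 4)*(13*k + 5)/(12*(5*k + 3)))·t_k = -k*(13*k + 5)/(6*(k + 2)*(k + 3)).
Verify: 2*(-5*k - 3)/(k**3 + 9*k**2 + 26*k + 24) matches t_k.
Telescope: S(n) = s_(n+1) − s_(0) = (-13*n**2 - 31*n - 18)/(6*(n**2 + 7*n + 12)) − (0) = (-13*n**2 - 31*n - 18)/(6*(n**2 + 7*n + 12)).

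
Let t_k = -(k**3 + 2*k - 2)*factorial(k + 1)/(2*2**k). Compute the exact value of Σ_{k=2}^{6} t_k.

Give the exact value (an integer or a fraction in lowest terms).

t_(k+1)/t_k = (k + 2)*(2*k + (k + 1)**3)/(2*(k**3 + 2*k - 2)).
So A=k/2 + 1 and B=1, with C=k**3 + 2*k - 2.
Solve (k/2 + 1)·f(k+1) − (1)·f(k) = k**3 + 2*k - 2.
deg f ≤ 2 (via 1,0,3).
Coefficient equations give f(k) = 2*(k**2 - 2*k - 1).
Then R = B(k−1)f/C = 2*(k**2 - 2*k - 1)/(k**3 + 2*k - 2), so s_k = R(k)·t_k = (-k**2 + 2*k + 1)*factorial(k + 1)/2**k.
s_(k+1) − s_k = -(k**3 + 2*k - 2)*factorial(k + 1)/(2*2**k) = t_k.
Evaluate s at k=7 and k=2: -10710 and 3/2; difference -21423/2.

Σ = -21423/2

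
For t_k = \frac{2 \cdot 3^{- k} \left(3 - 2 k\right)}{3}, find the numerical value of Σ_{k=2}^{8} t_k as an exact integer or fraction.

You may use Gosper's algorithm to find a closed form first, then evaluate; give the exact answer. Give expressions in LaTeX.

The ratio is (2*k - 1)/(3*(2*k - 3)).
Take A(k)=1/3, B(k)=1, C(k)=k - 3/2.
Key eq: (1/3)·f(k+1) = (1)·f(k) + (k - 3/2).
Bound: deg f ≤ 1.
Coefficient equations give f(k) = -3*(k - 1)/2.
So s_k = (B(k−1)f/C)·t_k = (-3*(k - 1)/(2*k - 3))·t_k = 2*(k - 1)/3**k.
Verify: 2*(3 - 2*k)/(3*3**k) matches t_k.
Evaluate s at k=9 and k=2: 16/19683 and 2/9; difference -4358/19683.

Σ = -4358/19683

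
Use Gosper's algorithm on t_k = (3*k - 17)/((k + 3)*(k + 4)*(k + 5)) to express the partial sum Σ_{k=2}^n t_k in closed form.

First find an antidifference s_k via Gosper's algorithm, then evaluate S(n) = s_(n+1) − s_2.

Compute t_(k+1)/t_k: get (k + 3)*(3*k - 14)/((k + 6)*(3*k - 17)).
Take A(k)=k + 3, B(k)=k + 6, C(k)=k - 17/3.
Key eq: (k + 3)·f(k+1) = (k + 5)·f(k) + (k - 17/3).
Bound: deg f ≤ 2.
Coefficient equations give f(k) = -k*(k + 16)/9.
So s_k = (B(k−1)f/C)·t_k = (-k*(k + 5)*(k + 16)/(3*(3*k - 17)))·t_k = k*(-k - 16)/(3*(k + 3)*(k + 4)).
Δs = (3*k - 17)/(k**3 + 12*k**2 + 47*k + 60), as required.
s_(n+1) = (-n**2 - 18*n - 17)/(3*(n**2 + 9*n + 20)) and s_(2) = -2/5, so S(n) = (n**2 - 36*n + 35)/(15*(n**2 + 9*n + 20)).

S(n) = (n**2 - 36*n + 35)/(15*(n**2 + 9*n + 20))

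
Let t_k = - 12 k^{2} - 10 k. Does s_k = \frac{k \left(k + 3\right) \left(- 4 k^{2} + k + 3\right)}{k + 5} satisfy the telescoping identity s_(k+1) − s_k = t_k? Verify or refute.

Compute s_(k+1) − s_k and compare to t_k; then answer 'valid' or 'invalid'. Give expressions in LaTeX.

Invalid: residual \frac{2 k \left(8 k^{2} + 71 k + 53\right)}{k^{2} + 11 k + 30} ≠ 0.

s_(k+1) = (k + 1)*(k + 4)*(k - 4*(k + 1)**2 + 4)/(k + 6)
s_(k+1) − s_k = 2*k*(-6*k**3 - 63*k**2 - 164*k - 97)/(k**2 + 11*k + 30)
(s_(k+1) − s_k) − t_k = 2*k*(8*k**2 + 71*k + 53)/(k**2 + 11*k + 30)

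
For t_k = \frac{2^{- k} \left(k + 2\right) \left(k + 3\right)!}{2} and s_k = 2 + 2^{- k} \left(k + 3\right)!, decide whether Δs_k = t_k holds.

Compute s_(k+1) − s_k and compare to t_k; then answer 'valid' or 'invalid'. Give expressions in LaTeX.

Valid — Δs_k = t_k.

s_(k+1) = 2**(-k - 1)*factorial(k + 4) + 2
s_(k+1) − s_k = (k + 2)*factorial(k + 3)/(2*2**k)
(s_(k+1) − s_k) − t_k = 0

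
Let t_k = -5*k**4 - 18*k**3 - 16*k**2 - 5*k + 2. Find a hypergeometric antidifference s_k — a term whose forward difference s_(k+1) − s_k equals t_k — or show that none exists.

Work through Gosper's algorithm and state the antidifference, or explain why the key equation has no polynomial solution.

s_k = k*(-k**4 - 2*k**3 + 2*k**2 + k + 2)

Ratio r(k) = (5*k**4 + 38*k**3 + 100*k**2 + 111*k + 42)/(5*k**4 + 18*k**3 + 16*k**2 + 5*k - 2).
A = 1, B = 1, C = k**4 + 18*k**3/5 + 16*k**2/5 + k - 2/5.
Key eq: (1)·f(k+1) = (1)·f(k) + (k**4 + 18*k**3/5 + 16*k**2/5 + k - 2/5).
Degrees (0,0,4) ⇒ d ≤ 5.
Solving with deg f ≤ 5: f(k) = k*(k**4 + 2*k**3 - 2*k**2 - k - 2)/5.
Then R = B(k−1)f/C = k*(k**4 + 2*k**3 - 2*k**2 - k - 2)/(5*k**4 + 18*k**3 + 16*k**2 + 5*k - 2), so s_k = R(k)·t_k = k*(-k**4 - 2*k**3 + 2*k**2 + k + 2).
Δs = -5*k**4 - 18*k**3 - 16*k**2 - 5*k + 2, as required.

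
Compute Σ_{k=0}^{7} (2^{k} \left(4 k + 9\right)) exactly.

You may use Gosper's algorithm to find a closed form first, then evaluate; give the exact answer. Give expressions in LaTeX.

Σ = 8447

t_(k+1)/t_k = 2*(4*k + 13)/(4*k + 9).
So A=2 and B=1, with C=k + 9/4.
Set up (2)·f(k+1) − (1)·f(k) − (k + 9/4) = 0.
Degrees (0,0,1) ⇒ d ≤ 1.
Solving with deg f ≤ 1: f(k) = (4*k + 1)/4.
Then R = B(k−1)f/C = (4*k + 1)/(4*k + 9), so s_k = R(k)·t_k = 2**k*(4*k + 1).
Check: Δs_k = 2**k*(4*k + 9). ✓
Evaluate s at k=8 and k=0: 8448 and 1; difference 8447.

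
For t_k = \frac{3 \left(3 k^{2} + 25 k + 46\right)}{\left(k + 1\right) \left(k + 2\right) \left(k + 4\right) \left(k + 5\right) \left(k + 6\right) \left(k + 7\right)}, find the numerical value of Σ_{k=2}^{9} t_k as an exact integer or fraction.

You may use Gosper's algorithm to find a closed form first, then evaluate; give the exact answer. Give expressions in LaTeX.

Ratio r(k) = (k + 1)*(k + 4)*(25*k + 3*(k + 1)**2 + 71)/((k + 3)*(k + 8)*(3*k**2 + 25*k + 46)).
Gosper form: A/B · C(k+1)/C(k) with A=k + 1, B=k + 8, C=k**3 + 34*k**2/3 + 121*k/3 + 46.
Need (k + 1)·f(k+1) − (k + 7)·f(k) = k**3 + 34*k**2/3 + 121*k/3 + 46.
deg f ≤ 6 (via 1,1,3).
A polynomial solution: f(k) = k*(k + 2)*(k + 3)*(k + 5)*(k**2 + 11*k + 34)/72.
Get s_k = R·t_k = k*(k**2 + 11*k + 34)/(8*(k**3 + 11*k**2 + 34*k + 24)) with R(k) = B(k−1)f(k)/C(k) = k*(k + 2)*(k + 5)*(k + 7)*(k**2 + 11*k + 34)/(24*(3*k**2 + 25*k + 46)).
s_(k+1) − s_k = 3*(3*k**2 + 25*k + 46)/(k**6 + 25*k**5 + 247*k**4 + 1219*k**3 + 3112*k**2 + 3796*k + 1680) = t_k.
Sum = s_(10) − s_(2); s_(10) = 305/2464, s_(2) = 5/48 ⇒ 145/7392.

Σ = 145/7392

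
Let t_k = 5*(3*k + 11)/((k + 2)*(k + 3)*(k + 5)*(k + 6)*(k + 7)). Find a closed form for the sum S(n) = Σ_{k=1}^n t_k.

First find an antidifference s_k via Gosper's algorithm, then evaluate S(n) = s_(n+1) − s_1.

S(n) = 5*n*(n**2 + 16*n + 81)/(126*(n**3 + 16*n**2 + 81*n + 126))

Step 1: r(k) = (k + 2)*(k + 5)*(3*k + 14)/((k + 4)*(k + 8)*(3*k + 11)).
Take A(k)=k + 2, B(k)=k + 8, C(k)=k**2 + 23*k/3 + 44/3.
Key eq: (k + 2)·f(k+1) = (k + 7)·f(k) + (k**2 + 23*k/3 + 44/3).
deg f ≤ 5 (via 1,1,2).
Match coefficients ⇒ f(k) = k*(k + 3)*(k + 4)*(k**2 + 13*k + 52)/180.
Get s_k = R·t_k = k*(k**2 + 13*k + 52)/(12*(k**3 + 13*k**2 + 52*k + 60)) with R(k) = B(k−1)f(k)/C(k) = k*(k + 3)*(k + 7)*(k**2 + 13*k + 52)/(60*(3*k + 11)).
Verify: 5*(3*k + 11)/(k**5 + 23*k**4 + 203*k**3 + 853*k**2 + 1692*k + 1260) matches t_k.
Evaluate: s_(n+1) = (n**3 + 16*n**2 + 81*n + 66)/(12*(n**3 + 16*n**2 + 81*n + 126)); subtract s_(1) = 11/252 ⇒ S(n) = 5*n*(n**2 + 16*n + 81)/(126*(n**3 + 16*n**2 + 81*n + 126)).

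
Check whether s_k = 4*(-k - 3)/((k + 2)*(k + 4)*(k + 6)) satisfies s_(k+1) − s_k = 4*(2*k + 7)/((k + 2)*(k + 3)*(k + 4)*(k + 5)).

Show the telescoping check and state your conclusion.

Invalid: residual 36*(-k**2 - 9*k - 19)/(k**6 + 27*k**5 + 295*k**4 + 1665*k**3 + 5104*k**2 + 8028*k + 5040) ≠ 0.

s_(k+1) = 4*(-k - 4)/((k + 3)*(k + 5)*(k + 7))
s_(k+1) − s_k = 4*(2*k**3 + 24*k**2 + 94*k + 123)/(k**6 + 27*k**5 + 295*k**4 + 1665*k**3 + 5104*k**2 + 8028*k + 5040)
(s_(k+1) − s_k) − t_k = 36*(-k**2 - 9*k - 19)/(k**6 + 27*k**5 + 295*k**4 + 1665*k**3 + 5104*k**2 + 8028*k + 5040)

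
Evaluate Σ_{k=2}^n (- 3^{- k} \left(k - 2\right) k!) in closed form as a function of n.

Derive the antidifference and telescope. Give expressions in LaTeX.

S(n) = \frac{2}{3} - 3^{- n} n n! - 3^{- n} n!

The ratio is (k**2 - 1)/(3*(k - 2)).
Normal form (A,B,C) = (k/3 + 1/3, 1, k - 2).
Need (k/3 + 1/3)·f(k+1) − (1)·f(k) = k - 2.
d = 0 from the (1,0,1) case.
A polynomial solution: f(k) = 3.
So s_k = (B(k−1)f/C)·t_k = (3/(k - 2))·t_k = -3**(1 - k)*factorial(k).
Check: Δs_k = -(k - 2)*factorial(k)/3**k. ✓
Telescope: S(n) = s_(n+1) − s_(2) = -factorial(n + 1)/3**n − (-2/3) = 2/3 - n*factorial(n)/3**n - factorial(n)/3**n.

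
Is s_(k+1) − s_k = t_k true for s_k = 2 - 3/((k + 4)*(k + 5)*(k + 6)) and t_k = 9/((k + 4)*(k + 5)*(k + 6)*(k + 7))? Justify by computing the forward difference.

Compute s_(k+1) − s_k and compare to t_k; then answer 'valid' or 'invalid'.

s_(k+1) = 2 - 3/((k + 5)*(k + 6)*(k + 7))
s_(k+1) − s_k = 9/((k + 4)*(k + 5)*(k + 6)*(k + 7))
(s_(k+1) − s_k) − t_k = 0

Valid: the claim telescopes to t_k.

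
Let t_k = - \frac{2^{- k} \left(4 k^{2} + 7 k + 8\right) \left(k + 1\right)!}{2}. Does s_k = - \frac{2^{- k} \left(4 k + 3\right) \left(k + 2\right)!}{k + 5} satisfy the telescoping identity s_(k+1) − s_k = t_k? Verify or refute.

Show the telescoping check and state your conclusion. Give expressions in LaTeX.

Invalid: residual \frac{3 \cdot 2^{- k} \left(4 k^{3} + 27 k^{2} + 35 k + 34\right) \left(k + 1\right)!}{2 \left(k + 5\right) \left(k + 6\right)} ≠ 0.

s_(k+1) = -(4*k + 7)*factorial(k + 3)/(2*2**k*(k + 6))
s_(k+1) − s_k = -(4*k**3 + 31*k**2 + 62*k + 69)*factorial(k + 2)/(2*2**k*(k + 5)*(k + 6))
(s_(k+1) − s_k) − t_k = 3*(4*k**3 + 27*k**2 + 35*k + 34)*factorial(k + 1)/(2*2**k*(k + 5)*(k + 6))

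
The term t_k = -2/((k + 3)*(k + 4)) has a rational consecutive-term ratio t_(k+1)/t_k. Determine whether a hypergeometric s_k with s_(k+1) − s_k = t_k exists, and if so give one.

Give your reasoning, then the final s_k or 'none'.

r(k) = (k + 3)/(k + 5) after simplifying.
Gosper form: A/B · C(k+1)/C(k) with A=k + 3, B=k + 5, C=1.
Key eq: (k + 3)·f(k+1) = (k + 4)·f(k) + (1).
d = 1 from the (1,1,0) case.
Solve for f: f(k) = k/3 (degree 1 ≤ 1).
Get s_k = R·t_k = -2*k/(3*k + 9) with R(k) = B(k−1)f(k)/C(k) = k*(k + 4)/3.
Δs = -2/(k**2 + 7*k + 12), as required.

s_k = -2*k/(3*k + 9)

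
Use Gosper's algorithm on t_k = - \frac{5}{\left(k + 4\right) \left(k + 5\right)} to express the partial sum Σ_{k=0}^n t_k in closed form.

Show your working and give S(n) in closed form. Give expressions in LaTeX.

S(n) = \frac{5 \left(- n - 1\right)}{4 \left(n + 5\right)}

The ratio is (k + 4)/(k + 6).
A = k + 4, B = k + 6, C = 1.
Solve (k + 4)·f(k+1) − (k + 5)·f(k) = 1.
Bound: deg f ≤ 1.
Coefficient equations give f(k) = k/4.
Get s_k = R·t_k = -5*k/(4*k + 16) with R(k) = B(k−1)f(k)/C(k) = k*(k + 5)/4.
s_(k+1) − s_k = -5/(k**2 + 9*k + 20) = t_k.
s_(n+1) = 5*(-n - 1)/(4*(n + 5)) and s_(0) = 0, so S(n) = 5*(-n - 1)/(4*(n + 5)).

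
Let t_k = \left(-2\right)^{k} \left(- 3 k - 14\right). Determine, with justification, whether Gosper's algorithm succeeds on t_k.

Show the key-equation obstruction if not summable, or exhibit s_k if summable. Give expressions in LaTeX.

Step 1: r(k) = 2*(-3*k - 17)/(3*k + 14).
Factor: A=-2; B=1; C=k + 14/3.
f must satisfy (-2)·f(k+1) − (1)·f(k) = k + 14/3.
From deg A=0, deg B=0, deg C=1: d=1.
Solve for f: f(k) = -(k + 4)/3 (degree 1 ≤ 1).
R(k) = B(k−1)·f(k)/C(k) = -(k + 4)/(3*k + 14); s_k = R·t_k = (-2)**k*(k + 4).
s_(k+1) − s_k = (-2)**k*(-3*k - 14) = t_k.

Yes. s_k = \left(-2\right)^{k} \left(k + 4\right).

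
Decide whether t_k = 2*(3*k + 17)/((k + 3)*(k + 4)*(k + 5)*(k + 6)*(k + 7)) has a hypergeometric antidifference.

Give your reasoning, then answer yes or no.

r(k) = (k + 3)*(3*k + 20)/((k + 8)*(3*k + 17)) after simplifying.
A = k + 3, B = k + 8, C = k + 17/3.
f must satisfy (k + 3)·f(k+1) − (k + 7)·f(k) = k + 17/3.
Bound: deg f ≤ 4.
Coefficient equations give f(k) = k*(k + 5)*(k**2 + 13*k + 54)/216.
Then R = B(k−1)f/C = k*(k + 5)*(k + 7)*(k**2 + 13*k + 54)/(72*(3*k + 17)), so s_k = R(k)·t_k = k*(k**2 + 13*k + 54)/(36*(k**3 + 13*k**2 + 54*k + 72)).
s_(k+1) − s_k = 2*(3*k + 17)/(k**5 + 25*k**4 + 245*k**3 + 1175*k**2 + 2754*k + 2520) = t_k.

Yes. s_k = k*(k**2 + 13*k + 54)/(36*(k**3 + 13*k**2 + 54*k + 72)).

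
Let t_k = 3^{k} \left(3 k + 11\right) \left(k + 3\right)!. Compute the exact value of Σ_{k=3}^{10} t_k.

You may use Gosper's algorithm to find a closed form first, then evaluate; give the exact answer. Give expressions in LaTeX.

Compute t_(k+1)/t_k: get 3*(k + 4)*(3*k + 14)/(3*k + 11).
Gosper form: A/B · C(k+1)/C(k) with A=3*k + 12, B=1, C=k + 11/3.
f must satisfy (3*k + 12)·f(k+1) − (1)·f(k) = k + 11/3.
Bound: deg f ≤ 0.
Match coefficients ⇒ f(k) = 1/3.
So s_k = (B(k−1)f/C)·t_k = (1/(3*k + 11))·t_k = 3**k*factorial(k + 3).
Δs = 3**k*(3*k + 11)*factorial(k + 3), as required.
Telescoping: Σ = s_(11) − s_(3) = 15443372751206400 − (19440) = 15443372751186960.

Σ = 15443372751186960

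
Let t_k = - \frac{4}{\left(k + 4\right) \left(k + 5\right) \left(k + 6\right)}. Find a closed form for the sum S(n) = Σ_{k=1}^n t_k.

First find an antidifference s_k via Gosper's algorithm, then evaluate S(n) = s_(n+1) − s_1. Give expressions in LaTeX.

Ratio r(k) = (k + 4)/(k + 7).
Normal form (A,B,C) = (k + 4, k + 7, 1).
f must satisfy (k + 4)·f(k+1) − (k + 6)·f(k) = 1.
d = 2 from the (1,1,0) case.
Solve for f: f(k) = k*(k + 9)/40 (degree 2 ≤ 2).
Get s_k = R·t_k = k*(-k - 9)/(10*(k + 4)*(k + 5)) with R(k) = B(k−1)f(k)/C(k) = k*(k + 6)*(k + 9)/40.
Verify: -4/(k**3 + 15*k**2 + 74*k + 120) matches t_k.
Evaluate: s_(n+1) = (-n**2 - 11*n - 10)/(10*(n**2 + 11*n + 30)); subtract s_(1) = -1/30 ⇒ S(n) = n*(-n - 11)/(15*(n**2 + 11*n + 30)).

S(n) = \frac{n \left(- n - 11\right)}{15 \left(n^{2} + 11 n + 30\right)}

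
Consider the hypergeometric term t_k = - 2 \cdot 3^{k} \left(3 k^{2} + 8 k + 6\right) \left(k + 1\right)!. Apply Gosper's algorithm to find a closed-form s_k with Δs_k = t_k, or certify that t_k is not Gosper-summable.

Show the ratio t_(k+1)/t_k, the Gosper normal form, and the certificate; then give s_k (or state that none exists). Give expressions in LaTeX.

r(k) = 3*(3*k**3 + 20*k**2 + 45*k + 34)/(3*k**2 + 8*k + 6) after simplifying.
So A=3*k + 6 and B=1, with C=k**2 + 8*k/3 + 2.
Set up (3*k + 6)·f(k+1) − (1)·f(k) − (k**2 + 8*k/3 + 2) = 0.
d = 1 from the (1,0,2) case.
A polynomial solution: f(k) = k/3.
R(k) = B(k−1)·f(k)/C(k) = k/(3*k**2 + 8*k + 6); s_k = R·t_k = -2*3**k*k*factorial(k + 1).
Δs = -2*3**k*(3*k**2 + 8*k + 6)*factorial(k + 1), as required.

s_k = - 2 \cdot 3^{k} k \left(k + 1\right)!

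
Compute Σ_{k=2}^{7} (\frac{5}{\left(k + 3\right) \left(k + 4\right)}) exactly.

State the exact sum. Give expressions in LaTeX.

Compute t_(k+1)/t_k: get (k + 3)/(k + 5).
A = k + 3, B = k + 5, C = 1.
Need (k + 3)·f(k+1) − (k + 4)·f(k) = 1.
From deg A=1, deg B=1, deg C=0: d=1.
Coefficient equations give f(k) = k/3.
Get s_k = R·t_k = 5*k/(3*(k + 3)) with R(k) = B(k−1)f(k)/C(k) = k*(k + 4)/3.
Verify: 5/(k**2 + 7*k + 12) matches t_k.
Σ_(k=2)^(7) t_k = s_(8) − s_(2) = 40/33 − (2/3) = 6/11.

Σ = 6/11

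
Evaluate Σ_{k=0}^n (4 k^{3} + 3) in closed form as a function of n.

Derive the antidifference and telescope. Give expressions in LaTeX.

The ratio is (4*(k + 1)**3 + 3)/(4*k**3 + 3).
So A=1 and B=1, with C=k**3 + 3/4.
Solve (1)·f(k+1) − (1)·f(k) = k**3 + 3/4.
Degrees (0,0,3) ⇒ d ≤ 4.
Coefficient equations give f(k) = k*(k**3 - 2*k**2 + k + 3)/4.
R(k) = B(k−1)·f(k)/C(k) = k*(k**3 - 2*k**2 + k + 3)/(4*k**3 + 3); s_k = R·t_k = k*(k**3 - 2*k**2 + k + 3).
Check: Δs_k = 4*k**3 + 3. ✓
Telescope: S(n) = s_(n+1) − s_(0) = n**4 + 2*n**3 + n**2 + 3*n + 3 − (0) = n**4 + 2*n**3 + n**2 + 3*n + 3.

S(n) = n^{4} + 2 n^{3} + n^{2} + 3 n + 3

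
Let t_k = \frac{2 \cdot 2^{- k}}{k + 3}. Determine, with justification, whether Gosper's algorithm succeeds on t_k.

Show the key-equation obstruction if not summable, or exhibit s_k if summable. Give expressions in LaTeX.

Ratio r(k) = (k + 3)/(2*(k + 4)).
A = k/2 + 3/2, B = k + 4, C = 1.
Key eq: (k/2 + 3/2)·f(k+1) = (k + 3)·f(k) + (1).
Degrees (1,1,0) ⇒ d ≤ -1.
Negative degree bound (-1): no f exists, t_k not Gosper-summable.

No — key equation has no polynomial f.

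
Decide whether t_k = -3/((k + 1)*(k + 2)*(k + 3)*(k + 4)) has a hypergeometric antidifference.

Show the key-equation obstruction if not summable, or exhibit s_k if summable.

Yes. s_k = k*(-k**2 - 6*k - 11)/(6*(k + 1)*(k + 2)*(k + 3)).

Step 1: r(k) = (k + 1)/(k + 5).
Factor: A=k + 1; B=k + 5; C=1.
Need (k + 1)·f(k+1) − (k + 4)·f(k) = 1.
Degrees (1,1,0) ⇒ d ≤ 3.
Coefficient equations give f(k) = k*(k**2 + 6*k + 11)/18.
So s_k = (B(k−1)f/C)·t_k = (k*(k + 4)*(k**2 + 6*k + 11)/18)·t_k = k*(-k**2 - 6*k - 11)/(6*(k + 1)*(k + 2)*(k + 3)).
s_(k+1) − s_k = -3/(k**4 + 10*k**3 + 35*k**2 + 50*k + 24) = t_k.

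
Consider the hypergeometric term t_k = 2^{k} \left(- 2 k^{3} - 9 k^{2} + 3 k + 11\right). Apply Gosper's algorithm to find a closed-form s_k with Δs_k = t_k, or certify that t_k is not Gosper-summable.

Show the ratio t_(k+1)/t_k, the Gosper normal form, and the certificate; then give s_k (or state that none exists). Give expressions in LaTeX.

s_k = 2^{k} \left(- 2 k^{3} + 3 k^{2} + 3 k + 3\right)

Step 1: r(k) = 2*(2*k**3 + 15*k**2 + 21*k - 3)/(2*k**3 + 9*k**2 - 3*k - 11).
Take A(k)=2, B(k)=1, C(k)=k**3 + 9*k**2/2 - 3*k/2 - 11/2.
f must satisfy (2)·f(k+1) − (1)·f(k) = k**3 + 9*k**2/2 - 3*k/2 - 11/2.
deg f ≤ 3 (via 0,0,3).
Solve for f: f(k) = (2*k**3 - 3*k**2 - 3*k - 3)/2 (degree 3 ≤ 3).
Then R = B(k−1)f/C = (2*k**3 - 3*k**2 - 3*k - 3)/(2*k**3 + 9*k**2 - 3*k - 11), so s_k = R(k)·t_k = 2**k*(-2*k**3 + 3*k**2 + 3*k + 3).
Verify: 2**k*(-2*k**3 - 9*k**2 + 3*k + 11) matches t_k.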